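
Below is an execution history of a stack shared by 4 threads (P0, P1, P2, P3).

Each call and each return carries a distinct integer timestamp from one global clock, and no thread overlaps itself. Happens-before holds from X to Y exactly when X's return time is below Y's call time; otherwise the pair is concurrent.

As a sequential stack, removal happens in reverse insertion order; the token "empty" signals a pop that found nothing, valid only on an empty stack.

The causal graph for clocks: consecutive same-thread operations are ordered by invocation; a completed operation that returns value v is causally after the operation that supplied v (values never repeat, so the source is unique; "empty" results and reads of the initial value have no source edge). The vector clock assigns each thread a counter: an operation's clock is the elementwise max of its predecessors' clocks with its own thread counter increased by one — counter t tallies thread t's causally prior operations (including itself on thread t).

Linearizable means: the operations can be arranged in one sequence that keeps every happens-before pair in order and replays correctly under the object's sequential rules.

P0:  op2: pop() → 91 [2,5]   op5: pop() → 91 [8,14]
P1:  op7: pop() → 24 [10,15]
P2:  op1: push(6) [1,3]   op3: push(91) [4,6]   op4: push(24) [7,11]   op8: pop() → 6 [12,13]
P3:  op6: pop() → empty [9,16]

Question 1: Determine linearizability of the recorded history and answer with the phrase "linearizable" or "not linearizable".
not linearizable

events 1..13 are fine; event 14 — the response of op5 at time 14 — makes the prefix non-linearizable
checked exhaustively: 9 real-time-consistent orders of 6 completed operations, zero legal stack replays
completion choices over the 2 pending operations (op6, op7) were checked; none helps
take op1, op2, op3, op4, op5, op8 (pending dropped): step 2 already fails, because op2 pop() → 91 cannot occur there
take op1, op2, op3, op4, op8, op5 (pending dropped): step 2 already fails, because op2 pop() → 91 cannot occur there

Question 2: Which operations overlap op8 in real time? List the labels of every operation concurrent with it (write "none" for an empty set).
Answer: op5, op6, op7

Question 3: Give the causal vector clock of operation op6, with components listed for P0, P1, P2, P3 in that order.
Answer: (0, 0, 0, 1)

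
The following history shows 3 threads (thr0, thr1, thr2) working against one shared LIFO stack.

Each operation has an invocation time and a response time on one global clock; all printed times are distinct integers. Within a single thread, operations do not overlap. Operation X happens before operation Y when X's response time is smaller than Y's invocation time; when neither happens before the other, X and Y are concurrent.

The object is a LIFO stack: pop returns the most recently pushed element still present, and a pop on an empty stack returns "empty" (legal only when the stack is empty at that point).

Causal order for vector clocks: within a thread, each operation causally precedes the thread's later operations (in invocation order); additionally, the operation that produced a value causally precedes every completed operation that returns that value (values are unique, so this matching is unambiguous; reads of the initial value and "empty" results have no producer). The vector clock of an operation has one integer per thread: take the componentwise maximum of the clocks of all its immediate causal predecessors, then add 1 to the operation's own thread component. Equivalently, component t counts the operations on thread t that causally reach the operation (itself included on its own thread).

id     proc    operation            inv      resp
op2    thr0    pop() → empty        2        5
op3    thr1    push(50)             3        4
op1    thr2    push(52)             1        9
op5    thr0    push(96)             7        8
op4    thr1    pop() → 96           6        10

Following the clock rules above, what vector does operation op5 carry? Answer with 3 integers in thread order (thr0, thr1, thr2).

(2, 0, 0)

invoked at 1, op1 has no predecessors; its own thr2 bump gives (0, 0, 1)
invoked at 3, op3 has no predecessors; its own thr1 bump gives (0, 1, 0)
invoked at 2, op2 has no predecessors; its own thr0 bump gives (1, 0, 0)
op5 (invocation 7): componentwise max over VC(op2)=(1, 0, 0), +1 at thr0, giving (2, 0, 0)
op4 (invocation 6): componentwise max over VC(op3)=(0, 1, 0), VC(op5)=(2, 0, 0), +1 at thr1, giving (2, 2, 0)
target: VC(op5) = (2, 0, 0)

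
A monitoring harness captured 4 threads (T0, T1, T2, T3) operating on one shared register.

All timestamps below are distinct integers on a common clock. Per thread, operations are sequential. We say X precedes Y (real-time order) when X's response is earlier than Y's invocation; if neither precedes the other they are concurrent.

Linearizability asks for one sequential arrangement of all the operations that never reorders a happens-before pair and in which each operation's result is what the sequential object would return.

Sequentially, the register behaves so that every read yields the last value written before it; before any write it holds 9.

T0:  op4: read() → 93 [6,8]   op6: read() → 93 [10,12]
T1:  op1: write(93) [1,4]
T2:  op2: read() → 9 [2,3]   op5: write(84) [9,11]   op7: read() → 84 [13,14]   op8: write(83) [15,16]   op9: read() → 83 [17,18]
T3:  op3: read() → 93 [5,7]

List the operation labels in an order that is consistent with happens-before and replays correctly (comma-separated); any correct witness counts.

1. op2 read() → 9, leaving value 9
2. op1 write(93), leaving value 93
3. op3 read() → 93, leaving value 93
4. op4 read() → 93, leaving value 93
5. op6 read() → 93, leaving value 93
6. op5 write(84), leaving value 84
7. op7 read() → 84, leaving value 84
8. op8 write(83), leaving value 83
9. op9 read() → 83, leaving value 83

op2, op1, op3, op4, op6, op5, op7, op8, op9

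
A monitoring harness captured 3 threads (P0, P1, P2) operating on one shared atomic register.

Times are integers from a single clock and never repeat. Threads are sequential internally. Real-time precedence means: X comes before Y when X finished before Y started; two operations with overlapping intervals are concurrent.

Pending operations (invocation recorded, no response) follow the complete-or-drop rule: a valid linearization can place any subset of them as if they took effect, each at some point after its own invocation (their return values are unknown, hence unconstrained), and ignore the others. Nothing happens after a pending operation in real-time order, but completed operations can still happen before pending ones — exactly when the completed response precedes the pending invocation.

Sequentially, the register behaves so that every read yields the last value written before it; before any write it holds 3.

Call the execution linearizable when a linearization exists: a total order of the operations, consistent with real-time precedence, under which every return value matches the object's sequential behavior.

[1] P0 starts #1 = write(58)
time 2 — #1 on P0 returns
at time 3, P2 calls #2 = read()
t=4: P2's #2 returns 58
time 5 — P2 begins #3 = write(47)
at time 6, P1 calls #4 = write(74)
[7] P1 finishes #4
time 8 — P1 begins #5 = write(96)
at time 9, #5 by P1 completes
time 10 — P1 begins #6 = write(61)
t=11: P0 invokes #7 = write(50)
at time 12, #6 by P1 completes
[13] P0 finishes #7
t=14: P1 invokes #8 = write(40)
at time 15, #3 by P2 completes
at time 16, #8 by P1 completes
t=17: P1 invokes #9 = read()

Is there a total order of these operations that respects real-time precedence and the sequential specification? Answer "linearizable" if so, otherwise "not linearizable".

witness order: #1, #2, #3, #4, #5, #6, #7, #8
step 1: #1 write(58) — value 58
step 2: #2 read() → 58 — value 58
step 3: #3 write(47) — value 47
step 4: #4 write(74) — value 74
step 5: #5 write(96) — value 96
step 6: #6 write(61) — value 61
step 7: #7 write(50) — value 50
step 8: #8 write(40) — value 40

linearizable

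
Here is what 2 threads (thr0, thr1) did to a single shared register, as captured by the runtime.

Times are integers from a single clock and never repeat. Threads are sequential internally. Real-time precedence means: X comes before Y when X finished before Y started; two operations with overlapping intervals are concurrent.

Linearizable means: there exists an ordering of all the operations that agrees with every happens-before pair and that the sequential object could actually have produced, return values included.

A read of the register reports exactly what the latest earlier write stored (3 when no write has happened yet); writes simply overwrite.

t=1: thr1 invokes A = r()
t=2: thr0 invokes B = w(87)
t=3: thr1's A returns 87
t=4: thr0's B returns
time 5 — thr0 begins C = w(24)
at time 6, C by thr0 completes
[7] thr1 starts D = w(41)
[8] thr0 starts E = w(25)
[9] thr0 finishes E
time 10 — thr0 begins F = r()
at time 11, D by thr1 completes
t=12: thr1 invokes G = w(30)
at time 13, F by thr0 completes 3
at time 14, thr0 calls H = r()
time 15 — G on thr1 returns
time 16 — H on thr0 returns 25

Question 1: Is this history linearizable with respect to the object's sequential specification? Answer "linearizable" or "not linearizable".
not linearizable

already the first 13 events (up to F's response at time 13) admit no linearization; the first 12 still do
no legal order exists: 6 real-time-consistent candidates over 6 completed register operations, all rejected
no escape via the 1 pending operation (G): every completion choice fails
e.g. A, B, C, D, E, F (pending dropped): illegal at step 1, since A r() → 87 cannot apply there
e.g. A, B, C, E, D, F (pending dropped): illegal at step 1, since A r() → 87 cannot apply there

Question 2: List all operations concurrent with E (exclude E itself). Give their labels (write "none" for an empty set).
D

E runs from 8 to 9; window-overlapping ops are concurrent
A [1,3]: before
B [2,4]: before
C [5,6]: before
D [7,11]: concurrent
F [10,13]: after
G [12,15]: after
H [14,16]: after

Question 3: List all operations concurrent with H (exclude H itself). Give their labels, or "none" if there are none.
G

H spans [14,16]: anything still running between times 14 and 16 counts as concurrent
A [1,3]: before
B [2,4]: before
C [5,6]: before
D [7,11]: before
E [8,9]: before
F [10,13]: before
G [12,15]: concurrent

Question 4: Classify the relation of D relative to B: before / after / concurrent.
after

D spans [7,11], B spans [2,4]
resp(B)=4 < inv(D)=7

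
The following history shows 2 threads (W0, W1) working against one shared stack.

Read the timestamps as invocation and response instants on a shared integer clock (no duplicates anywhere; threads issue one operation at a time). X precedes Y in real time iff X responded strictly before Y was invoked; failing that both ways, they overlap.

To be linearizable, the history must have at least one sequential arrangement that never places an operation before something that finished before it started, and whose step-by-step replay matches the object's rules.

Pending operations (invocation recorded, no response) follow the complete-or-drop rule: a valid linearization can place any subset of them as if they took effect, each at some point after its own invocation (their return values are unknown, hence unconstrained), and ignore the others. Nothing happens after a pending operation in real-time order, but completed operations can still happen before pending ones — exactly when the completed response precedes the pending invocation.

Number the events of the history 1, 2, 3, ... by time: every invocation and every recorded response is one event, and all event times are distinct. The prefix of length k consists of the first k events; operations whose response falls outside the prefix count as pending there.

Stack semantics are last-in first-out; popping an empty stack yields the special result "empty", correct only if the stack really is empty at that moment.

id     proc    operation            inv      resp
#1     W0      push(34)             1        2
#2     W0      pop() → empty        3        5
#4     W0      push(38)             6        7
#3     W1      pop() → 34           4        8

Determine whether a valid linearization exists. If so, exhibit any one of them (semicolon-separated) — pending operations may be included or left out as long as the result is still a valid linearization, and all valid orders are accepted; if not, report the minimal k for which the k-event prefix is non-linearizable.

linearizable — witness: #1; #3; #2; #4

after step 1 (#1 push(34)): stack <34>
after step 2 (#3 pop() → 34): stack <>
after step 3 (#2 pop() → empty): stack <>
after step 4 (#4 push(38)): stack <38>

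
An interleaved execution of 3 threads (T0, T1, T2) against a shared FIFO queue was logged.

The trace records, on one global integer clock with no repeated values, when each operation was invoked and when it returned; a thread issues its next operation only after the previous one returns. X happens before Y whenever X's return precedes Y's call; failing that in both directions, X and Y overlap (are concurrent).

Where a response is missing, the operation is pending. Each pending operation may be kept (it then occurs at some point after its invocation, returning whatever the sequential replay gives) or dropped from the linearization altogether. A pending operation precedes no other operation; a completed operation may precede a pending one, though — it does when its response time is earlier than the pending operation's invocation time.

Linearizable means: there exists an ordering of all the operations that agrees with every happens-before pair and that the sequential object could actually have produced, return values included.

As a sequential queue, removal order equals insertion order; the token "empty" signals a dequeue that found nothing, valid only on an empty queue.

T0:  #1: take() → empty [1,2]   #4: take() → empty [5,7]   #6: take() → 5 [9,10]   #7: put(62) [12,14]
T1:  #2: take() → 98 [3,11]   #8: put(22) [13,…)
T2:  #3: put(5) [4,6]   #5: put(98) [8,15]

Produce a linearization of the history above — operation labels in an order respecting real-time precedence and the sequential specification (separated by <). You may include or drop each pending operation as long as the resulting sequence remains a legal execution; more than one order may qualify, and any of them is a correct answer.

1. #1 take() → empty, leaving queue <>
2. #4 take() → empty, leaving queue <>
3. #3 put(5), leaving queue <5>
4. #5 put(98), leaving queue <5,98>
5. #6 take() → 5, leaving queue <98>
6. #2 take() → 98, leaving queue <>
7. #7 put(62), leaving queue <62>

#1 < #4 < #3 < #5 < #6 < #2 < #7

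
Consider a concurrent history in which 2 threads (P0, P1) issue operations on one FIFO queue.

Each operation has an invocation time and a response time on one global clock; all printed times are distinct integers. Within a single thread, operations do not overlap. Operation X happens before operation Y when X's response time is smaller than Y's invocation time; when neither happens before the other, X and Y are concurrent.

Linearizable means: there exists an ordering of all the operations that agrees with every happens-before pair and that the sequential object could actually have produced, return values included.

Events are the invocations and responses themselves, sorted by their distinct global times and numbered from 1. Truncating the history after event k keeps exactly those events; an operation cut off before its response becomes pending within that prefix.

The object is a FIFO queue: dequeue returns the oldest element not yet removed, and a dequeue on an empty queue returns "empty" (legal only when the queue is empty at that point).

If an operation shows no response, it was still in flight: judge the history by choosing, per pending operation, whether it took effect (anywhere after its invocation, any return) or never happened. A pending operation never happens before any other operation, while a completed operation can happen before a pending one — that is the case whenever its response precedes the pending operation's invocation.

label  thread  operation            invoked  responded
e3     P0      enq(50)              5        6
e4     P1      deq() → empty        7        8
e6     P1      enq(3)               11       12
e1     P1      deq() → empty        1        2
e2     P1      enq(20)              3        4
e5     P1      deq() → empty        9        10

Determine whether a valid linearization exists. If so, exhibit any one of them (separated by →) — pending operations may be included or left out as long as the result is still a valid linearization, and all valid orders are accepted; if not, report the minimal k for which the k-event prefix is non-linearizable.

not linearizable — minimal violating prefix: 8 events

prefix check: 1..7 passes, 1..8 fails once e4's time-8 response joins
a single order respects real time; the 4 completed FIFO queue operations fail replay along it
for example e1, e2, e3, e4 fails at step 4: e4 deq() → empty is not legal there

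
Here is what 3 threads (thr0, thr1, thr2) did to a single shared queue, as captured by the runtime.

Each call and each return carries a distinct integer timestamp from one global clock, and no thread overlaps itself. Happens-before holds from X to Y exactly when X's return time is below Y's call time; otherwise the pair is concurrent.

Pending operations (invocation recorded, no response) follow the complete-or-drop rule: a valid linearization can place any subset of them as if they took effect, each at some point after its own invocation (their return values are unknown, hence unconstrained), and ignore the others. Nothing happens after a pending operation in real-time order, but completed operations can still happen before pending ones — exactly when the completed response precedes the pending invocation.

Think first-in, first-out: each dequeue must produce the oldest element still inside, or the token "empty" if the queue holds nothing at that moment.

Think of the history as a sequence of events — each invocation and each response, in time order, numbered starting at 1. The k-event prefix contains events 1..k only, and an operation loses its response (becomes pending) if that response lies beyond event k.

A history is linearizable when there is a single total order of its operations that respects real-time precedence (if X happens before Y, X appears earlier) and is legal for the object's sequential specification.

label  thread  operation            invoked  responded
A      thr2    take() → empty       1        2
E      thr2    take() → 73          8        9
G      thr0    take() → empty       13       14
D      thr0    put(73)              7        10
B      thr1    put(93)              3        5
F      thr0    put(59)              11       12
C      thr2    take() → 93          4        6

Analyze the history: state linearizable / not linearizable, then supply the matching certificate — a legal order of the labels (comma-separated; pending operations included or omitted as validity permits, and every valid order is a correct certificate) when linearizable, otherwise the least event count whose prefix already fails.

prefix check: 1..13 passes, 1..14 fails once G's time-14 response joins
every one of the 4 real-time-consistent orders over 7 completed queue ops fails the sequential spec
e.g. A, B, C, D, E, F, G: illegal at step 7, since G take() → empty cannot apply there
e.g. A, B, C, E, D, F, G: illegal at step 4, since E take() → 73 cannot apply there

not linearizable — minimal violating prefix: 14 events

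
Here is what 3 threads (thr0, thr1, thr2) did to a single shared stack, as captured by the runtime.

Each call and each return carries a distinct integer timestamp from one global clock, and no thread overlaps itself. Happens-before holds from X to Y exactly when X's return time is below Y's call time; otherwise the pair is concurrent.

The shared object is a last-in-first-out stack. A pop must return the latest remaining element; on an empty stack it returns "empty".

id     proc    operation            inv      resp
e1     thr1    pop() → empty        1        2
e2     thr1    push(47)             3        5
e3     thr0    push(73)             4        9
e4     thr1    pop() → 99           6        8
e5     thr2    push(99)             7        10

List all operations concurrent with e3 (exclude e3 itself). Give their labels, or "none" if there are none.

overlap test against e3 [4,9]: concurrent iff the interval meets 4..9
e1 [1,2]: before
e2 [3,5]: concurrent
e4 [6,8]: concurrent
e5 [7,10]: concurrent

e2, e4, e5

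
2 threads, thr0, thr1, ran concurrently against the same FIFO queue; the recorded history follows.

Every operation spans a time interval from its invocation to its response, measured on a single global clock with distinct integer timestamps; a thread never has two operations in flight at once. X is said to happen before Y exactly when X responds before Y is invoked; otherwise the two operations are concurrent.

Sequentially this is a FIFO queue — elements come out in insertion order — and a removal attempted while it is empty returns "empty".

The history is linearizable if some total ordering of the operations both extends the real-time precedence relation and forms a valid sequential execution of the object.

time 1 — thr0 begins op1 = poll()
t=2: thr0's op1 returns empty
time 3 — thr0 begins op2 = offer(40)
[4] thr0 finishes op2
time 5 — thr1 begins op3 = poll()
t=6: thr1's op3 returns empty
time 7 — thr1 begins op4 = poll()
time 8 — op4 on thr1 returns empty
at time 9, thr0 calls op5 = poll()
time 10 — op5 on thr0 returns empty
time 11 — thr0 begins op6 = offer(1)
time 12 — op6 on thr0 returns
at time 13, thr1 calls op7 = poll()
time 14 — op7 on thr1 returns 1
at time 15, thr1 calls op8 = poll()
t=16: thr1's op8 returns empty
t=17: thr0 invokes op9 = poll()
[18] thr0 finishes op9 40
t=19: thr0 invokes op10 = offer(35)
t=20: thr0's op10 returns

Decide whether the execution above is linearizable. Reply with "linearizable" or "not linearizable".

through event 5 a valid linearization exists; event 6 (op3 responding at time 6) ends that
exactly one order of the 3 completed ops respects real time; the FIFO queue replay fails
take op1, op2, op3: step 3 already fails, because op3 poll() → empty cannot occur there

not linearizable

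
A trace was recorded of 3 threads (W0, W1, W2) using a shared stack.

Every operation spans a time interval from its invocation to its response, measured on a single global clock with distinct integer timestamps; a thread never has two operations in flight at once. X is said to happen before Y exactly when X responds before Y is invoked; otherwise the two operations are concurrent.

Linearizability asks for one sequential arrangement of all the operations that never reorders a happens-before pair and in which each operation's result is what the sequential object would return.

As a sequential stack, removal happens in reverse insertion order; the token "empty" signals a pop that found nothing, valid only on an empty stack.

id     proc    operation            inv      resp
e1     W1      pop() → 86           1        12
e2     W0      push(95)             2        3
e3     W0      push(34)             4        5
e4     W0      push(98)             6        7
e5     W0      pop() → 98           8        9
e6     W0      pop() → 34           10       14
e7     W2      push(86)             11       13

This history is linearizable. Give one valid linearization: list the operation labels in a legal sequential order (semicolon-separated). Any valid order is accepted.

e2; e3; e4; e5; e6; e7; e1

step 1: e2 push(95) — stack <95>
step 2: e3 push(34) — stack <95,34>
step 3: e4 push(98) — stack <95,34,98>
step 4: e5 pop() → 98 — stack <95,34>
step 5: e6 pop() → 34 — stack <95>
step 6: e7 push(86) — stack <95,86>
step 7: e1 pop() → 86 — stack <95>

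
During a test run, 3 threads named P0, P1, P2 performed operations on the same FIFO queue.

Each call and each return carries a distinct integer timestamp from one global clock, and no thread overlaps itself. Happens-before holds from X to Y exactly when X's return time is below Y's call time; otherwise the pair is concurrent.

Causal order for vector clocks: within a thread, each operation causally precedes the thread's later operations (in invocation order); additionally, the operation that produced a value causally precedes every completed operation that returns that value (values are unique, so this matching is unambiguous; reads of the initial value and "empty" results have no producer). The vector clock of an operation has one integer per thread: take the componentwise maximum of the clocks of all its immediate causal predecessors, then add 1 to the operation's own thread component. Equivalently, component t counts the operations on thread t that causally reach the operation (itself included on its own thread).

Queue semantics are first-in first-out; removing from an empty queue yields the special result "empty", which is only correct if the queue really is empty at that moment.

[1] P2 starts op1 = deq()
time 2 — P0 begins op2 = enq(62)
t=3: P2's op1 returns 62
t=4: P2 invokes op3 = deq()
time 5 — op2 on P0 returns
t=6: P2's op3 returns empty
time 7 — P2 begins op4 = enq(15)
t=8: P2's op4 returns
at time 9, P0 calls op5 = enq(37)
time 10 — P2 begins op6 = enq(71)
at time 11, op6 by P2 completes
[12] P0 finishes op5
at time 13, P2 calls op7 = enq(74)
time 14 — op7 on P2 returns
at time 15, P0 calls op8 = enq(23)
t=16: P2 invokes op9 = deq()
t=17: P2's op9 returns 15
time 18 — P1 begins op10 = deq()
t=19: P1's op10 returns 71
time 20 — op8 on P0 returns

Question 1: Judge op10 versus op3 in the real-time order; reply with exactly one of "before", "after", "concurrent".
op10 spans [18,19], op3 spans [4,6]
resp(op3)=6 < inv(op10)=18

after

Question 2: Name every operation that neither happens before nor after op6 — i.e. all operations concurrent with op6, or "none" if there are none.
concurrent with op6 ([10,11]): every op whose interval crosses 10..11
op1 [1,3]: before
op2 [2,5]: before
op3 [4,6]: before
op4 [7,8]: before
op5 [9,12]: concurrent
op7 [13,14]: after
op8 [15,20]: after
op9 [16,17]: after
op10 [18,19]: after

op5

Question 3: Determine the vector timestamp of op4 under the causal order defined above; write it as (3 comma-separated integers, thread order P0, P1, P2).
VC(op2, invoked at 2): no causal predecessors; +1 on P0 → (1, 0, 0)
from VC(op2)=(1, 0, 0), op1 (invoked 1) maxes components and bumps P2 → (1, 0, 1)
from VC(op2)=(1, 0, 0), op5 (invoked 9) maxes components and bumps P0 → (2, 0, 0)
from VC(op1)=(1, 0, 1), op3 (invoked 4) maxes components and bumps P2 → (1, 0, 2)
from VC(op5)=(2, 0, 0), op8 (invoked 15) maxes components and bumps P0 → (3, 0, 0)
from VC(op3)=(1, 0, 2), op4 (invoked 7) maxes components and bumps P2 → (1, 0, 3)
from VC(op4)=(1, 0, 3), op6 (invoked 10) maxes components and bumps P2 → (1, 0, 4)
from VC(op6)=(1, 0, 4), op7 (invoked 13) maxes components and bumps P2 → (1, 0, 5)
from VC(op6)=(1, 0, 4), op10 (invoked 18) maxes components and bumps P1 → (1, 1, 4)
from VC(op4)=(1, 0, 3), VC(op7)=(1, 0, 5), op9 (invoked 16) maxes components and bumps P2 → (1, 0, 6)
target: VC(op4) = (1, 0, 3)

(1, 0, 3)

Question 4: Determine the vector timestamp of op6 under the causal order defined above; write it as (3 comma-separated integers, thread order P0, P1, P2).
root op op2, invoked 2: fresh clock plus P0's own tick → (1, 0, 0)
merge at op1 (invoked 1): VC(op2)=(1, 0, 0), own-thread bump on P2 → (1, 0, 1)
merge at op5 (invoked 9): VC(op2)=(1, 0, 0), own-thread bump on P0 → (2, 0, 0)
merge at op3 (invoked 4): VC(op1)=(1, 0, 1), own-thread bump on P2 → (1, 0, 2)
merge at op8 (invoked 15): VC(op5)=(2, 0, 0), own-thread bump on P0 → (3, 0, 0)
merge at op4 (invoked 7): VC(op3)=(1, 0, 2), own-thread bump on P2 → (1, 0, 3)
merge at op6 (invoked 10): VC(op4)=(1, 0, 3), own-thread bump on P2 → (1, 0, 4)
merge at op7 (invoked 13): VC(op6)=(1, 0, 4), own-thread bump on P2 → (1, 0, 5)
merge at op10 (invoked 18): VC(op6)=(1, 0, 4), own-thread bump on P1 → (1, 1, 4)
merge at op9 (invoked 16): VC(op4)=(1, 0, 3), VC(op7)=(1, 0, 5), own-thread bump on P2 → (1, 0, 6)
target: VC(op6) = (1, 0, 4)

(1, 0, 4)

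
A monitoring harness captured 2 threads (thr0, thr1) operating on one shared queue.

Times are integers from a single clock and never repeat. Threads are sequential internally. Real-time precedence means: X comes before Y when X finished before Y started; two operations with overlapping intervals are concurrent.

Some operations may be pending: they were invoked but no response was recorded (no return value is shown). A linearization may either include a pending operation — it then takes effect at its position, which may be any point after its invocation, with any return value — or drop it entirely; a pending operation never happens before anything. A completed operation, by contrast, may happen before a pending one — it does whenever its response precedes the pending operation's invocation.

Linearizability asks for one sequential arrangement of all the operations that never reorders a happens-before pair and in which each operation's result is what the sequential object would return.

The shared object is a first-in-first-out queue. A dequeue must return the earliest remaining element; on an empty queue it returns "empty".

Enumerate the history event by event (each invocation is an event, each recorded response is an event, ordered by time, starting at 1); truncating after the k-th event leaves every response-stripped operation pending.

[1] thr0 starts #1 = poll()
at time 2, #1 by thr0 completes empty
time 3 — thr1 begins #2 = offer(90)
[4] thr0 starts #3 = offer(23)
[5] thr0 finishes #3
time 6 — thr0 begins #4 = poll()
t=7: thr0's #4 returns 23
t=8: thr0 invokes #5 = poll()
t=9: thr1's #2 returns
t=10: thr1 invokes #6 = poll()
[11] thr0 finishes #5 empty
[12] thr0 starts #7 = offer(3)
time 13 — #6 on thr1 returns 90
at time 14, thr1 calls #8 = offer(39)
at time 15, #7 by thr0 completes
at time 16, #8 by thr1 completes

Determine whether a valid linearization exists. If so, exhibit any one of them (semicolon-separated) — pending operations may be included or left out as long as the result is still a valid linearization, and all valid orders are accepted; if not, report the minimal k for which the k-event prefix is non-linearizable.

1. #1 poll() → empty, leaving queue <>
2. #3 offer(23), leaving queue <23>
3. #2 offer(90), leaving queue <23,90>
4. #4 poll() → 23, leaving queue <90>
5. #6 poll() → 90, leaving queue <>
6. #5 poll() → empty, leaving queue <>
7. #7 offer(3), leaving queue <3>
8. #8 offer(39), leaving queue <3,39>

linearizable — witness: #1; #3; #2; #4; #6; #5; #7; #8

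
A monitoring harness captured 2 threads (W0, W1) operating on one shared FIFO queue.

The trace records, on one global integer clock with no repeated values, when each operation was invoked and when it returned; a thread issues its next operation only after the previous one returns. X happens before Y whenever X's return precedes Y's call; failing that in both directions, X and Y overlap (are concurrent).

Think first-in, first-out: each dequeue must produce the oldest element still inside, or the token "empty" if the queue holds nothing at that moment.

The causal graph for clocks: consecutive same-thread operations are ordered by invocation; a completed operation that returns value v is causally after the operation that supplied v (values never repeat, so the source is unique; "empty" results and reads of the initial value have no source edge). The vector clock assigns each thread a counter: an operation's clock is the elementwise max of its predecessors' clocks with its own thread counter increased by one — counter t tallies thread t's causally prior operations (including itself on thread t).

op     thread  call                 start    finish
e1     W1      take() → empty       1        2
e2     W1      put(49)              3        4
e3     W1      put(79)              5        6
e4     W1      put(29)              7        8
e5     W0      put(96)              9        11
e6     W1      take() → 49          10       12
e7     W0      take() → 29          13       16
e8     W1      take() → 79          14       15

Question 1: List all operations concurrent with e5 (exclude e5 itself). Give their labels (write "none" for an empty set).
e5 spans [9,11]; an op avoiding the whole window 9..11 is ordered, any other is concurrent
e1 [1,2]: before
e2 [3,4]: before
e3 [5,6]: before
e4 [7,8]: before
e6 [10,12]: concurrent
e7 [13,16]: after
e8 [14,15]: after

e6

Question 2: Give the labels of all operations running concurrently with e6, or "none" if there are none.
e6 runs from 10 to 12; window-overlapping ops are concurrent
e1 [1,2]: before
e2 [3,4]: before
e3 [5,6]: before
e4 [7,8]: before
e5 [9,11]: concurrent
e7 [13,16]: after
e8 [14,15]: after

e5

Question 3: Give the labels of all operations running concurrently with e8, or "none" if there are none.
overlap test against e8 [14,15]: concurrent iff the interval meets 14..15
e1 [1,2]: before
e2 [3,4]: before
e3 [5,6]: before
e4 [7,8]: before
e5 [9,11]: before
e6 [10,12]: before
e7 [13,16]: concurrent

e7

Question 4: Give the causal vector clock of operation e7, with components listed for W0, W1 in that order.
no predecessors for e1 (invoked 1): W1 increments from zero → (0, 1)
no predecessors for e5 (invoked 9): W0 increments from zero → (1, 0)
invoked at 3, e2 merges VC(e1)=(0, 1) and bumps W1's slot → (0, 2)
invoked at 5, e3 merges VC(e2)=(0, 2) and bumps W1's slot → (0, 3)
invoked at 7, e4 merges VC(e3)=(0, 3) and bumps W1's slot → (0, 4)
invoked at 10, e6 merges VC(e2)=(0, 2), VC(e4)=(0, 4) and bumps W1's slot → (0, 5)
invoked at 14, e8 merges VC(e3)=(0, 3), VC(e6)=(0, 5) and bumps W1's slot → (0, 6)
invoked at 13, e7 merges VC(e4)=(0, 4), VC(e5)=(1, 0) and bumps W0's slot → (2, 4)
target: VC(e7) = (2, 4)

(2, 4)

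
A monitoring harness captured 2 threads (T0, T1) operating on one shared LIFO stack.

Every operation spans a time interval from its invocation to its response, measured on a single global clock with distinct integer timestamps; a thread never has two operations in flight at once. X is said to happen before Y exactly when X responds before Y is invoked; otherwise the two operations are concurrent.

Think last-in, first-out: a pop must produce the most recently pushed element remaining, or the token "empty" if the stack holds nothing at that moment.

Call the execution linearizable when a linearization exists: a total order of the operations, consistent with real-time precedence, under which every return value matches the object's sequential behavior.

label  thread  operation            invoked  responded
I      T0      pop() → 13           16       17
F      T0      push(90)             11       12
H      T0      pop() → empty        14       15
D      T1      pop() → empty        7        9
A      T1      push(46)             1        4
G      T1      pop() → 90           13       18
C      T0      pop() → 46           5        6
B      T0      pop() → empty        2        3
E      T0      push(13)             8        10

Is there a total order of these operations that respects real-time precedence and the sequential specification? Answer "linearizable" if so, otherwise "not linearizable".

not linearizable

cut after 14 events: linearizable; cut after 15 events (H responds, time 15): not linearizable
no legal order exists: 4 real-time-consistent candidates over 7 completed LIFO stack operations, all rejected
every completion of the 1 pending operation (G) was checked; none linearizes
sample order A, B, C, D, E, F, H (pending dropped) stalls at step 2 — B pop() → empty has no legal effect
sample order A, B, C, E, D, F, H (pending dropped) stalls at step 2 — B pop() → empty has no legal effect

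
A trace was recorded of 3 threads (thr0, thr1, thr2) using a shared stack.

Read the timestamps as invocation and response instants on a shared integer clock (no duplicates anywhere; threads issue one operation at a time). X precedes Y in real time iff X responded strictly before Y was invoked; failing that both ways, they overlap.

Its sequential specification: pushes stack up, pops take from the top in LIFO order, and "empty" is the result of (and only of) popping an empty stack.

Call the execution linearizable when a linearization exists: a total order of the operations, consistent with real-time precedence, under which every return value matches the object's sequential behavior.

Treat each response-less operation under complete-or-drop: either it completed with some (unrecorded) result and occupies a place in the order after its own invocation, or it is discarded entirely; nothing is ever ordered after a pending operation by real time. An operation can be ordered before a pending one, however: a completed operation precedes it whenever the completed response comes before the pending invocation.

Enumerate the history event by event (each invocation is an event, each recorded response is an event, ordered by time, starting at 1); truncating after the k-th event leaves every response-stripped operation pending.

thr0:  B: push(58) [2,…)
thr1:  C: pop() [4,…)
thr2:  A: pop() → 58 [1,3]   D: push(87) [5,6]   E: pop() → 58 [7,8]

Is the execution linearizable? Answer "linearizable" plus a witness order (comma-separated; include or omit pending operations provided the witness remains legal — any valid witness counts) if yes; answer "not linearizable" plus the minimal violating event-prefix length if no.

not linearizable — minimal violating prefix: 8 events

events 1..7 are fine; event 8 — the response of E at time 8 — makes the prefix non-linearizable
the sole real-time-consistent order of 3 completed operations fails the stack replay
no completion choice of the 2 pending operations (B, C) rescues it — every subset was tried
for example A, D, E (pending dropped) fails at step 1: A pop() → 58 is not legal there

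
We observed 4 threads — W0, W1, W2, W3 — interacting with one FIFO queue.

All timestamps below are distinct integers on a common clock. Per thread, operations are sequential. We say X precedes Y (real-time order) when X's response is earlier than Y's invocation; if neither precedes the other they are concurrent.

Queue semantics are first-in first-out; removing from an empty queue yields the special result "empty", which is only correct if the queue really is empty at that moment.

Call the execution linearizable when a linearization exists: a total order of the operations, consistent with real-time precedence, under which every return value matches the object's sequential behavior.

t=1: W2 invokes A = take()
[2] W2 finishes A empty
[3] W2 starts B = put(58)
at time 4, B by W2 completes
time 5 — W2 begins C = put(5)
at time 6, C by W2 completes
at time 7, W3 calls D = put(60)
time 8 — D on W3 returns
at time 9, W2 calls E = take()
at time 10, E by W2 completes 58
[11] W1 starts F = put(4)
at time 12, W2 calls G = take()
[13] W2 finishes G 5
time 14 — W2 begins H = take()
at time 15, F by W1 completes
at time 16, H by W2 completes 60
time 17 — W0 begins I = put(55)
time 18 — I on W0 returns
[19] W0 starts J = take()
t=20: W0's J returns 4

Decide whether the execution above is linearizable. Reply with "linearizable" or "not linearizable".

linearizable

witness order: A, B, C, D, E, F, G, H, I, J
after step 1 (A take() → empty): queue <>
after step 2 (B put(58)): queue <58>
after step 3 (C put(5)): queue <58,5>
after step 4 (D put(60)): queue <58,5,60>
after step 5 (E take() → 58): queue <5,60>
after step 6 (F put(4)): queue <5,60,4>
after step 7 (G take() → 5): queue <60,4>
after step 8 (H take() → 60): queue <4>
after step 9 (I put(55)): queue <4,55>
after step 10 (J take() → 4): queue <55>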